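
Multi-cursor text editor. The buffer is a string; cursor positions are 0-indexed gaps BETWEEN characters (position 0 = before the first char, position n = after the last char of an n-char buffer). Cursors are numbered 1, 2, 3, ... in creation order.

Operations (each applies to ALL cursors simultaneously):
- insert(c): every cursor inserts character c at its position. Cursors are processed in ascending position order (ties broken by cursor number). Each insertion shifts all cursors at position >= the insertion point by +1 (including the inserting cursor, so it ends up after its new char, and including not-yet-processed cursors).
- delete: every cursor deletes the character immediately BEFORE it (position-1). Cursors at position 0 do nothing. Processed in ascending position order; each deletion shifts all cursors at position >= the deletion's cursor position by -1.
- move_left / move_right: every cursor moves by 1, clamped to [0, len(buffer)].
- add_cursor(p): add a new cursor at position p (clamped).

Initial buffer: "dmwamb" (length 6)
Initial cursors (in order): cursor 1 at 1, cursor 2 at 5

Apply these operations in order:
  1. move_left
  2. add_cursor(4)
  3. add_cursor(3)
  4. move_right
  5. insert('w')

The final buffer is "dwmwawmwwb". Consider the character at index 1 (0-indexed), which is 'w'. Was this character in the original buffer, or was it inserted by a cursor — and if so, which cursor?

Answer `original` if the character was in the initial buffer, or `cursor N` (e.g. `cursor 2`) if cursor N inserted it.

Answer: cursor 1

Derivation:
After op 1 (move_left): buffer="dmwamb" (len 6), cursors c1@0 c2@4, authorship ......
After op 2 (add_cursor(4)): buffer="dmwamb" (len 6), cursors c1@0 c2@4 c3@4, authorship ......
After op 3 (add_cursor(3)): buffer="dmwamb" (len 6), cursors c1@0 c4@3 c2@4 c3@4, authorship ......
After op 4 (move_right): buffer="dmwamb" (len 6), cursors c1@1 c4@4 c2@5 c3@5, authorship ......
After op 5 (insert('w')): buffer="dwmwawmwwb" (len 10), cursors c1@2 c4@6 c2@9 c3@9, authorship .1...4.23.
Authorship (.=original, N=cursor N): . 1 . . . 4 . 2 3 .
Index 1: author = 1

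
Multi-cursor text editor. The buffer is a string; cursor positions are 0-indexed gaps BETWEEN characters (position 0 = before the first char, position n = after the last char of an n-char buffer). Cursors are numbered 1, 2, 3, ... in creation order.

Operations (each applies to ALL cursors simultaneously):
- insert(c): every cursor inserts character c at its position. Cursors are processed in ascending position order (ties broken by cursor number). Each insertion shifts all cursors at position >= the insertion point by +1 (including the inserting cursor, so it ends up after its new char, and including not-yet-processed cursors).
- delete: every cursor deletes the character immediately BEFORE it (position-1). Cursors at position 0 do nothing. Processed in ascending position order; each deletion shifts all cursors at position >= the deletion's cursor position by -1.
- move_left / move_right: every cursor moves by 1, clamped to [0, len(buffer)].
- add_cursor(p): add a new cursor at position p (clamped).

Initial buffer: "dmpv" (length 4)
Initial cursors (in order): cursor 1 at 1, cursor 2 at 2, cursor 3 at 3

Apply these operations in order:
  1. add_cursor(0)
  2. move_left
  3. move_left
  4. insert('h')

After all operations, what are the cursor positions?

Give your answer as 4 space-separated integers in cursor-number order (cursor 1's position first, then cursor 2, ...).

After op 1 (add_cursor(0)): buffer="dmpv" (len 4), cursors c4@0 c1@1 c2@2 c3@3, authorship ....
After op 2 (move_left): buffer="dmpv" (len 4), cursors c1@0 c4@0 c2@1 c3@2, authorship ....
After op 3 (move_left): buffer="dmpv" (len 4), cursors c1@0 c2@0 c4@0 c3@1, authorship ....
After op 4 (insert('h')): buffer="hhhdhmpv" (len 8), cursors c1@3 c2@3 c4@3 c3@5, authorship 124.3...

Answer: 3 3 5 3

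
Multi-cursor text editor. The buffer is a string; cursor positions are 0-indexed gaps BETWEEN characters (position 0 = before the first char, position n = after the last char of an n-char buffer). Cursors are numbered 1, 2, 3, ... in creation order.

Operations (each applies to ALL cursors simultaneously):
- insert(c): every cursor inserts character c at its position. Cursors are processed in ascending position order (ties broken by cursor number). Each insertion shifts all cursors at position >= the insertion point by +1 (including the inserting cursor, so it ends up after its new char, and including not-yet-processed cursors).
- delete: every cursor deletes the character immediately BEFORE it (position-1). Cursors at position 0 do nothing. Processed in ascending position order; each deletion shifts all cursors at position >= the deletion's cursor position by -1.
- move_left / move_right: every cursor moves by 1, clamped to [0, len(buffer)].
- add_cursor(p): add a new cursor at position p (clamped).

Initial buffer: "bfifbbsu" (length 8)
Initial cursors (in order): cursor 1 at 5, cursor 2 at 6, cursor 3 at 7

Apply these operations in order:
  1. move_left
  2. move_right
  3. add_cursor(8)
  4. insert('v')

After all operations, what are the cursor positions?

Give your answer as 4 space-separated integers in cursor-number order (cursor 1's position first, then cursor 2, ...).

Answer: 6 8 10 12

Derivation:
After op 1 (move_left): buffer="bfifbbsu" (len 8), cursors c1@4 c2@5 c3@6, authorship ........
After op 2 (move_right): buffer="bfifbbsu" (len 8), cursors c1@5 c2@6 c3@7, authorship ........
After op 3 (add_cursor(8)): buffer="bfifbbsu" (len 8), cursors c1@5 c2@6 c3@7 c4@8, authorship ........
After op 4 (insert('v')): buffer="bfifbvbvsvuv" (len 12), cursors c1@6 c2@8 c3@10 c4@12, authorship .....1.2.3.4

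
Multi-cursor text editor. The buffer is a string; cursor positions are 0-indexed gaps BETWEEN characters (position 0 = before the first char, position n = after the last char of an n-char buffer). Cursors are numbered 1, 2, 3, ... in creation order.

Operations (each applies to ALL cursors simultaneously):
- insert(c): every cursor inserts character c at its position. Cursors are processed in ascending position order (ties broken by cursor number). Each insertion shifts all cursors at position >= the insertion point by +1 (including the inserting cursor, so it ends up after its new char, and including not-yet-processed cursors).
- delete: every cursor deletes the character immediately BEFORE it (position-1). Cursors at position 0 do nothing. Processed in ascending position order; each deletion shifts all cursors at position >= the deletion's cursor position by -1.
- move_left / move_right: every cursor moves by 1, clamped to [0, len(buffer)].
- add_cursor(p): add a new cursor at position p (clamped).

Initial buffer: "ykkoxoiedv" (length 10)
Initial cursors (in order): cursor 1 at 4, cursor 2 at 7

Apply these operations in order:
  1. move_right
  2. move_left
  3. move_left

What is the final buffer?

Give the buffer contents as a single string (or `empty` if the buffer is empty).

After op 1 (move_right): buffer="ykkoxoiedv" (len 10), cursors c1@5 c2@8, authorship ..........
After op 2 (move_left): buffer="ykkoxoiedv" (len 10), cursors c1@4 c2@7, authorship ..........
After op 3 (move_left): buffer="ykkoxoiedv" (len 10), cursors c1@3 c2@6, authorship ..........

Answer: ykkoxoiedv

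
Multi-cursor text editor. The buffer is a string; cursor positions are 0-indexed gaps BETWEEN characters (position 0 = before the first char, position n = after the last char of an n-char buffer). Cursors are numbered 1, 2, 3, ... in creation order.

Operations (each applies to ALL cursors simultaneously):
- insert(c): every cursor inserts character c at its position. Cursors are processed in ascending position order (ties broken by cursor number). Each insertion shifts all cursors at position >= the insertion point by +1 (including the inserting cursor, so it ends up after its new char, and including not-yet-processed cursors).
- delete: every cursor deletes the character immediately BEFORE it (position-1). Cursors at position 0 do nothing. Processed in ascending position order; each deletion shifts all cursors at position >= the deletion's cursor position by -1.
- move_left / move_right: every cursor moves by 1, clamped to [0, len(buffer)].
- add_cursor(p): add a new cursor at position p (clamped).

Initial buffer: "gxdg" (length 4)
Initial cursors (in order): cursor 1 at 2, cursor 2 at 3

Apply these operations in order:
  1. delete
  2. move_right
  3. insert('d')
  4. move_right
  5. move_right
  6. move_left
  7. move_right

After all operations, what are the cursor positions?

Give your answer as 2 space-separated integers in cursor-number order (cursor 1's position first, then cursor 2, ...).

Answer: 4 4

Derivation:
After op 1 (delete): buffer="gg" (len 2), cursors c1@1 c2@1, authorship ..
After op 2 (move_right): buffer="gg" (len 2), cursors c1@2 c2@2, authorship ..
After op 3 (insert('d')): buffer="ggdd" (len 4), cursors c1@4 c2@4, authorship ..12
After op 4 (move_right): buffer="ggdd" (len 4), cursors c1@4 c2@4, authorship ..12
After op 5 (move_right): buffer="ggdd" (len 4), cursors c1@4 c2@4, authorship ..12
After op 6 (move_left): buffer="ggdd" (len 4), cursors c1@3 c2@3, authorship ..12
After op 7 (move_right): buffer="ggdd" (len 4), cursors c1@4 c2@4, authorship ..12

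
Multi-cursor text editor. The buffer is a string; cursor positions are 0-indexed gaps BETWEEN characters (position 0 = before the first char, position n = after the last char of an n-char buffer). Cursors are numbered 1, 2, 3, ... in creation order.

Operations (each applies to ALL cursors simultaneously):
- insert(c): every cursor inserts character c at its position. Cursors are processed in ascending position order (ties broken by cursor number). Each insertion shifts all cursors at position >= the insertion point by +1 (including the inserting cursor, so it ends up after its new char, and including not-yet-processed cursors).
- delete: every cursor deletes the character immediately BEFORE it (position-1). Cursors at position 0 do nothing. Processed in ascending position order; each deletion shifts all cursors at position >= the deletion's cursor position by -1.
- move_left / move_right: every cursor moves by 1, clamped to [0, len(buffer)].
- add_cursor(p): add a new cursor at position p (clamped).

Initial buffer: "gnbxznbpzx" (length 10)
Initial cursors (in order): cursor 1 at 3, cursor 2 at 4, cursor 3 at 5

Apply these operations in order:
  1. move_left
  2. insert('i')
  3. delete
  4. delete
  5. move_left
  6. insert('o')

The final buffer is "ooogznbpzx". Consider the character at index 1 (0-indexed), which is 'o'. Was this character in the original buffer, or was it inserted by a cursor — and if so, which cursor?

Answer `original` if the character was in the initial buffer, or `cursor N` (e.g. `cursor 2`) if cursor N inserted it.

Answer: cursor 2

Derivation:
After op 1 (move_left): buffer="gnbxznbpzx" (len 10), cursors c1@2 c2@3 c3@4, authorship ..........
After op 2 (insert('i')): buffer="gnibixiznbpzx" (len 13), cursors c1@3 c2@5 c3@7, authorship ..1.2.3......
After op 3 (delete): buffer="gnbxznbpzx" (len 10), cursors c1@2 c2@3 c3@4, authorship ..........
After op 4 (delete): buffer="gznbpzx" (len 7), cursors c1@1 c2@1 c3@1, authorship .......
After op 5 (move_left): buffer="gznbpzx" (len 7), cursors c1@0 c2@0 c3@0, authorship .......
After op 6 (insert('o')): buffer="ooogznbpzx" (len 10), cursors c1@3 c2@3 c3@3, authorship 123.......
Authorship (.=original, N=cursor N): 1 2 3 . . . . . . .
Index 1: author = 2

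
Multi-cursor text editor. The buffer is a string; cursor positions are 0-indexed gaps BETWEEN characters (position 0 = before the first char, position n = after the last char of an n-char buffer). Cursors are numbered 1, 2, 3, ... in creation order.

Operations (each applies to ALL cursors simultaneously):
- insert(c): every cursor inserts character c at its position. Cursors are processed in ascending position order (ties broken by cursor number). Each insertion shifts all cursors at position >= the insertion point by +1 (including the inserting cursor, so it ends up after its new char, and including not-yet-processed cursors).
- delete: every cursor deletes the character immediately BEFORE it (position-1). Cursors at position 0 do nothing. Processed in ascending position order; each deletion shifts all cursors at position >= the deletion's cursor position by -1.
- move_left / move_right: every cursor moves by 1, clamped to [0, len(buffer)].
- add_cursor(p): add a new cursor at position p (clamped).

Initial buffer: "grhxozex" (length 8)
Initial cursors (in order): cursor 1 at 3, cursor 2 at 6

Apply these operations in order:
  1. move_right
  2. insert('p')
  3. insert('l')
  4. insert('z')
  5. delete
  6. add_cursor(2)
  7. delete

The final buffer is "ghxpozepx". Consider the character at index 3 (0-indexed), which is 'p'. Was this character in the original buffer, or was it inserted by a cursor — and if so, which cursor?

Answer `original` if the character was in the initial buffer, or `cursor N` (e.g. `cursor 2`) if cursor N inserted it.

After op 1 (move_right): buffer="grhxozex" (len 8), cursors c1@4 c2@7, authorship ........
After op 2 (insert('p')): buffer="grhxpozepx" (len 10), cursors c1@5 c2@9, authorship ....1...2.
After op 3 (insert('l')): buffer="grhxplozeplx" (len 12), cursors c1@6 c2@11, authorship ....11...22.
After op 4 (insert('z')): buffer="grhxplzozeplzx" (len 14), cursors c1@7 c2@13, authorship ....111...222.
After op 5 (delete): buffer="grhxplozeplx" (len 12), cursors c1@6 c2@11, authorship ....11...22.
After op 6 (add_cursor(2)): buffer="grhxplozeplx" (len 12), cursors c3@2 c1@6 c2@11, authorship ....11...22.
After op 7 (delete): buffer="ghxpozepx" (len 9), cursors c3@1 c1@4 c2@8, authorship ...1...2.
Authorship (.=original, N=cursor N): . . . 1 . . . 2 .
Index 3: author = 1

Answer: cursor 1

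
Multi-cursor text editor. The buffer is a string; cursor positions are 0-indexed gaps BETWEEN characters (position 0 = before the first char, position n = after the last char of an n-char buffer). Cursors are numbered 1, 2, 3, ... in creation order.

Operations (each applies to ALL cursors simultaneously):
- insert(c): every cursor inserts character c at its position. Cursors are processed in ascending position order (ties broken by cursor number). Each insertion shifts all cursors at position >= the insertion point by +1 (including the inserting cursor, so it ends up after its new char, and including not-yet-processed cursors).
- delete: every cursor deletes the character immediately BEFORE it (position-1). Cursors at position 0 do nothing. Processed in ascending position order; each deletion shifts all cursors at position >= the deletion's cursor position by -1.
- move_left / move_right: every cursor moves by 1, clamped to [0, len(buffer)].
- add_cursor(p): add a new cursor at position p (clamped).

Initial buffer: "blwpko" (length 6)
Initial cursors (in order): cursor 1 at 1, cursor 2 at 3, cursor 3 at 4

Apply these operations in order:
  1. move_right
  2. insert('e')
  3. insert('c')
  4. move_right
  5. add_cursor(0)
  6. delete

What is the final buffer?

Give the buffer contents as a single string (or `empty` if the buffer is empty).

After op 1 (move_right): buffer="blwpko" (len 6), cursors c1@2 c2@4 c3@5, authorship ......
After op 2 (insert('e')): buffer="blewpekeo" (len 9), cursors c1@3 c2@6 c3@8, authorship ..1..2.3.
After op 3 (insert('c')): buffer="blecwpeckeco" (len 12), cursors c1@4 c2@8 c3@11, authorship ..11..22.33.
After op 4 (move_right): buffer="blecwpeckeco" (len 12), cursors c1@5 c2@9 c3@12, authorship ..11..22.33.
After op 5 (add_cursor(0)): buffer="blecwpeckeco" (len 12), cursors c4@0 c1@5 c2@9 c3@12, authorship ..11..22.33.
After op 6 (delete): buffer="blecpecec" (len 9), cursors c4@0 c1@4 c2@7 c3@9, authorship ..11.2233

Answer: blecpecec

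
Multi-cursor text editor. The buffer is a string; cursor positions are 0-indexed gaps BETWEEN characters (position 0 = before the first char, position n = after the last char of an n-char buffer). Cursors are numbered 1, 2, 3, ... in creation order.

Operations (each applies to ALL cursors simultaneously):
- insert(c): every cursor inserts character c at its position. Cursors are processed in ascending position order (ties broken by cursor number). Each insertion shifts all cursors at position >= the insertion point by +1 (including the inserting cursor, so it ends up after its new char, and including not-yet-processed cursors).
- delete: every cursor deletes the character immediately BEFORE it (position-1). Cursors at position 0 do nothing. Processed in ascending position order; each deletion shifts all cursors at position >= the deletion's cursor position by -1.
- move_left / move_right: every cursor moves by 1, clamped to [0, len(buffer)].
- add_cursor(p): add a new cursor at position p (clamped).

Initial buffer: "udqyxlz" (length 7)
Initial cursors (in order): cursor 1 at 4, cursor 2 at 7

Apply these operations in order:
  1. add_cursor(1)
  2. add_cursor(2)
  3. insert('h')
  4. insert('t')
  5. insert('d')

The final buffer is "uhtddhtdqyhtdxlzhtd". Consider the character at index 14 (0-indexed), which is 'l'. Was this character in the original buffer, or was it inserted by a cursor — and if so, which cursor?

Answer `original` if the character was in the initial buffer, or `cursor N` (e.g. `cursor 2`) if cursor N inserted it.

Answer: original

Derivation:
After op 1 (add_cursor(1)): buffer="udqyxlz" (len 7), cursors c3@1 c1@4 c2@7, authorship .......
After op 2 (add_cursor(2)): buffer="udqyxlz" (len 7), cursors c3@1 c4@2 c1@4 c2@7, authorship .......
After op 3 (insert('h')): buffer="uhdhqyhxlzh" (len 11), cursors c3@2 c4@4 c1@7 c2@11, authorship .3.4..1...2
After op 4 (insert('t')): buffer="uhtdhtqyhtxlzht" (len 15), cursors c3@3 c4@6 c1@10 c2@15, authorship .33.44..11...22
After op 5 (insert('d')): buffer="uhtddhtdqyhtdxlzhtd" (len 19), cursors c3@4 c4@8 c1@13 c2@19, authorship .333.444..111...222
Authorship (.=original, N=cursor N): . 3 3 3 . 4 4 4 . . 1 1 1 . . . 2 2 2
Index 14: author = original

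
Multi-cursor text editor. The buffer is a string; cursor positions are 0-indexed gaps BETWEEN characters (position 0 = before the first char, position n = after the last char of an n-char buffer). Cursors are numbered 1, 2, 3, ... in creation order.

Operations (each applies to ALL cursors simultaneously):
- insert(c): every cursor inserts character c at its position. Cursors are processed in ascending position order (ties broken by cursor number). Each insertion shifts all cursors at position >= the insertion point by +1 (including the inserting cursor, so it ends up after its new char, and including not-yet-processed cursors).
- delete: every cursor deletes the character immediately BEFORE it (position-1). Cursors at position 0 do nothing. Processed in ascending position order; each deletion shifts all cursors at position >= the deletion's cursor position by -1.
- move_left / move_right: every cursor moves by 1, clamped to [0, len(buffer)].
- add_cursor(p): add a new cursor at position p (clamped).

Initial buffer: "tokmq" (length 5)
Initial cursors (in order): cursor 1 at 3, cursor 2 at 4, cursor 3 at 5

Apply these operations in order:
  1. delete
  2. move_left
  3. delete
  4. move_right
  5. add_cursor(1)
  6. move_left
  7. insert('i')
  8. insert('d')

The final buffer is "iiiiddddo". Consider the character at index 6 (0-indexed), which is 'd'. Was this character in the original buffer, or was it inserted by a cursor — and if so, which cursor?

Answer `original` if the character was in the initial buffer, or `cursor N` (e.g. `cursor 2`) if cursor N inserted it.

Answer: cursor 3

Derivation:
After op 1 (delete): buffer="to" (len 2), cursors c1@2 c2@2 c3@2, authorship ..
After op 2 (move_left): buffer="to" (len 2), cursors c1@1 c2@1 c3@1, authorship ..
After op 3 (delete): buffer="o" (len 1), cursors c1@0 c2@0 c3@0, authorship .
After op 4 (move_right): buffer="o" (len 1), cursors c1@1 c2@1 c3@1, authorship .
After op 5 (add_cursor(1)): buffer="o" (len 1), cursors c1@1 c2@1 c3@1 c4@1, authorship .
After op 6 (move_left): buffer="o" (len 1), cursors c1@0 c2@0 c3@0 c4@0, authorship .
After op 7 (insert('i')): buffer="iiiio" (len 5), cursors c1@4 c2@4 c3@4 c4@4, authorship 1234.
After op 8 (insert('d')): buffer="iiiiddddo" (len 9), cursors c1@8 c2@8 c3@8 c4@8, authorship 12341234.
Authorship (.=original, N=cursor N): 1 2 3 4 1 2 3 4 .
Index 6: author = 3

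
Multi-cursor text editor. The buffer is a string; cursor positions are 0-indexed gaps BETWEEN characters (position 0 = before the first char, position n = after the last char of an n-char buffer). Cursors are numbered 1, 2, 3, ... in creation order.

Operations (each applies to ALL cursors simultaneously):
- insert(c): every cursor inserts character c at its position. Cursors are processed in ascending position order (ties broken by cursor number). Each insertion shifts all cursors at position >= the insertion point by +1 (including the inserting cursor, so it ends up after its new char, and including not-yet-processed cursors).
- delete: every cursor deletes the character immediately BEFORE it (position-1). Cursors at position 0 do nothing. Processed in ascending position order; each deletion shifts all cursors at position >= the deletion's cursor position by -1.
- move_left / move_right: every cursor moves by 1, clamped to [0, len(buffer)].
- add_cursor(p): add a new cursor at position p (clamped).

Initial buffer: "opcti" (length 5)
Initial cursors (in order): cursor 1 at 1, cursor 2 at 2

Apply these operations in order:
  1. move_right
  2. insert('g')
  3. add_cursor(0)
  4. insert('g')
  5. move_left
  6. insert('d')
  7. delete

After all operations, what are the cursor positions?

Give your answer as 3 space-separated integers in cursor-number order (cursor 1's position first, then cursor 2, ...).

After op 1 (move_right): buffer="opcti" (len 5), cursors c1@2 c2@3, authorship .....
After op 2 (insert('g')): buffer="opgcgti" (len 7), cursors c1@3 c2@5, authorship ..1.2..
After op 3 (add_cursor(0)): buffer="opgcgti" (len 7), cursors c3@0 c1@3 c2@5, authorship ..1.2..
After op 4 (insert('g')): buffer="gopggcggti" (len 10), cursors c3@1 c1@5 c2@8, authorship 3..11.22..
After op 5 (move_left): buffer="gopggcggti" (len 10), cursors c3@0 c1@4 c2@7, authorship 3..11.22..
After op 6 (insert('d')): buffer="dgopgdgcgdgti" (len 13), cursors c3@1 c1@6 c2@10, authorship 33..111.222..
After op 7 (delete): buffer="gopggcggti" (len 10), cursors c3@0 c1@4 c2@7, authorship 3..11.22..

Answer: 4 7 0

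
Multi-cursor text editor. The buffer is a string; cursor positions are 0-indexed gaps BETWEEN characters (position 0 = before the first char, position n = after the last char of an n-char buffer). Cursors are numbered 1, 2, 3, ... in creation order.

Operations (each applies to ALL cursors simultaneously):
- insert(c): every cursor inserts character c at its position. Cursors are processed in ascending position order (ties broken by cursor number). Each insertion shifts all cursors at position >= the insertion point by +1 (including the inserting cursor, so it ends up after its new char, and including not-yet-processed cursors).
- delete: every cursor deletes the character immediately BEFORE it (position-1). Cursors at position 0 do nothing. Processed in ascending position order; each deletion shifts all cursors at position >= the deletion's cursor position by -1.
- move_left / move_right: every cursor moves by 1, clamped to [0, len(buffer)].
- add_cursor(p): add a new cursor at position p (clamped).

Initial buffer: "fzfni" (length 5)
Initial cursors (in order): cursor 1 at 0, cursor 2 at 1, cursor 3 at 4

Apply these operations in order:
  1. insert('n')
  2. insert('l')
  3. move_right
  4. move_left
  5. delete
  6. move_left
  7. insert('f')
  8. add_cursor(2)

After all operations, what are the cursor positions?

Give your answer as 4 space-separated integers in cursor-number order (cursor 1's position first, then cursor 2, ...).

After op 1 (insert('n')): buffer="nfnzfnni" (len 8), cursors c1@1 c2@3 c3@7, authorship 1.2...3.
After op 2 (insert('l')): buffer="nlfnlzfnnli" (len 11), cursors c1@2 c2@5 c3@10, authorship 11.22...33.
After op 3 (move_right): buffer="nlfnlzfnnli" (len 11), cursors c1@3 c2@6 c3@11, authorship 11.22...33.
After op 4 (move_left): buffer="nlfnlzfnnli" (len 11), cursors c1@2 c2@5 c3@10, authorship 11.22...33.
After op 5 (delete): buffer="nfnzfnni" (len 8), cursors c1@1 c2@3 c3@7, authorship 1.2...3.
After op 6 (move_left): buffer="nfnzfnni" (len 8), cursors c1@0 c2@2 c3@6, authorship 1.2...3.
After op 7 (insert('f')): buffer="fnffnzfnfni" (len 11), cursors c1@1 c2@4 c3@9, authorship 11.22...33.
After op 8 (add_cursor(2)): buffer="fnffnzfnfni" (len 11), cursors c1@1 c4@2 c2@4 c3@9, authorship 11.22...33.

Answer: 1 4 9 2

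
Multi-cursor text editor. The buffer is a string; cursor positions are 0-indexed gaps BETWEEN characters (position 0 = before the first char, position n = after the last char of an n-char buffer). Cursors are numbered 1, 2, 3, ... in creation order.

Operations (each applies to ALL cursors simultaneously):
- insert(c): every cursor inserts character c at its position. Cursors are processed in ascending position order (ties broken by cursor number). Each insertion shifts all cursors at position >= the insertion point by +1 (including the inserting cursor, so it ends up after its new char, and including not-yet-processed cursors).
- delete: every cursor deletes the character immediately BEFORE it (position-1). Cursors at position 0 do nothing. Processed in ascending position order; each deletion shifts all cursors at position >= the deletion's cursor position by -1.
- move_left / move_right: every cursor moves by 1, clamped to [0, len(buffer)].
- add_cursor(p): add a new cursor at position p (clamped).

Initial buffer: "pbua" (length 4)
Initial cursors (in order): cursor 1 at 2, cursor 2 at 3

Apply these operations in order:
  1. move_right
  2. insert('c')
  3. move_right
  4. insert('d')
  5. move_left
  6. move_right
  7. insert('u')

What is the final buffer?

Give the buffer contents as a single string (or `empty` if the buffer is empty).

After op 1 (move_right): buffer="pbua" (len 4), cursors c1@3 c2@4, authorship ....
After op 2 (insert('c')): buffer="pbucac" (len 6), cursors c1@4 c2@6, authorship ...1.2
After op 3 (move_right): buffer="pbucac" (len 6), cursors c1@5 c2@6, authorship ...1.2
After op 4 (insert('d')): buffer="pbucadcd" (len 8), cursors c1@6 c2@8, authorship ...1.122
After op 5 (move_left): buffer="pbucadcd" (len 8), cursors c1@5 c2@7, authorship ...1.122
After op 6 (move_right): buffer="pbucadcd" (len 8), cursors c1@6 c2@8, authorship ...1.122
After op 7 (insert('u')): buffer="pbucaducdu" (len 10), cursors c1@7 c2@10, authorship ...1.11222

Answer: pbucaducdu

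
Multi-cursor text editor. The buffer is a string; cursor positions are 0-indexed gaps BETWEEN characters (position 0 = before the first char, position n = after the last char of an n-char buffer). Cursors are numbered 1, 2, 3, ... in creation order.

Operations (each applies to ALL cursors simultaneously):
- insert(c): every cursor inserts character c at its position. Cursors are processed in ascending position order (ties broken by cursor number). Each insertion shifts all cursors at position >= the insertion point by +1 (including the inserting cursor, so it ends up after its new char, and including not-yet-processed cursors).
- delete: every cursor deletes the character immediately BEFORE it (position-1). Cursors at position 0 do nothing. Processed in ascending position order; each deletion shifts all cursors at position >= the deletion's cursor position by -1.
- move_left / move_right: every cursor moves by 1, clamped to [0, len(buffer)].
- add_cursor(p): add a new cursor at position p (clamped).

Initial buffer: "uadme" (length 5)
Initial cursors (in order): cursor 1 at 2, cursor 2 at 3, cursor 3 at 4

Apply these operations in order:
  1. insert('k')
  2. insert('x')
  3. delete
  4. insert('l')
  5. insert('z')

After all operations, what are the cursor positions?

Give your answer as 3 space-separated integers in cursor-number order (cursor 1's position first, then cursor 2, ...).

Answer: 5 9 13

Derivation:
After op 1 (insert('k')): buffer="uakdkmke" (len 8), cursors c1@3 c2@5 c3@7, authorship ..1.2.3.
After op 2 (insert('x')): buffer="uakxdkxmkxe" (len 11), cursors c1@4 c2@7 c3@10, authorship ..11.22.33.
After op 3 (delete): buffer="uakdkmke" (len 8), cursors c1@3 c2@5 c3@7, authorship ..1.2.3.
After op 4 (insert('l')): buffer="uakldklmkle" (len 11), cursors c1@4 c2@7 c3@10, authorship ..11.22.33.
After op 5 (insert('z')): buffer="uaklzdklzmklze" (len 14), cursors c1@5 c2@9 c3@13, authorship ..111.222.333.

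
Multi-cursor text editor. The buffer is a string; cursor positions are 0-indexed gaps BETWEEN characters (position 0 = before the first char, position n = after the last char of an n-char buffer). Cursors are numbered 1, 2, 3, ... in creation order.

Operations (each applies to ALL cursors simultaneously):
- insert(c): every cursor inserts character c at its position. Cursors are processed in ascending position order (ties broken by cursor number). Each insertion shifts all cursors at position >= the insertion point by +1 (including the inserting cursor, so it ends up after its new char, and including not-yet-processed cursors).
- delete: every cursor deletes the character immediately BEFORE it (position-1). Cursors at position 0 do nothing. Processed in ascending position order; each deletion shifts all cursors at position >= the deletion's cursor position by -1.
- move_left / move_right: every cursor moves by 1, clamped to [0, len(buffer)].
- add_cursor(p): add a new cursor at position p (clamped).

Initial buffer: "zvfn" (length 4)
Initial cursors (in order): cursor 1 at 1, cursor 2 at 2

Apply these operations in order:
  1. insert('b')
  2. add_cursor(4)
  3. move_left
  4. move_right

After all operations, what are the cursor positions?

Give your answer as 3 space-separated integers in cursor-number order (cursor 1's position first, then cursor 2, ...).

Answer: 2 4 4

Derivation:
After op 1 (insert('b')): buffer="zbvbfn" (len 6), cursors c1@2 c2@4, authorship .1.2..
After op 2 (add_cursor(4)): buffer="zbvbfn" (len 6), cursors c1@2 c2@4 c3@4, authorship .1.2..
After op 3 (move_left): buffer="zbvbfn" (len 6), cursors c1@1 c2@3 c3@3, authorship .1.2..
After op 4 (move_right): buffer="zbvbfn" (len 6), cursors c1@2 c2@4 c3@4, authorship .1.2..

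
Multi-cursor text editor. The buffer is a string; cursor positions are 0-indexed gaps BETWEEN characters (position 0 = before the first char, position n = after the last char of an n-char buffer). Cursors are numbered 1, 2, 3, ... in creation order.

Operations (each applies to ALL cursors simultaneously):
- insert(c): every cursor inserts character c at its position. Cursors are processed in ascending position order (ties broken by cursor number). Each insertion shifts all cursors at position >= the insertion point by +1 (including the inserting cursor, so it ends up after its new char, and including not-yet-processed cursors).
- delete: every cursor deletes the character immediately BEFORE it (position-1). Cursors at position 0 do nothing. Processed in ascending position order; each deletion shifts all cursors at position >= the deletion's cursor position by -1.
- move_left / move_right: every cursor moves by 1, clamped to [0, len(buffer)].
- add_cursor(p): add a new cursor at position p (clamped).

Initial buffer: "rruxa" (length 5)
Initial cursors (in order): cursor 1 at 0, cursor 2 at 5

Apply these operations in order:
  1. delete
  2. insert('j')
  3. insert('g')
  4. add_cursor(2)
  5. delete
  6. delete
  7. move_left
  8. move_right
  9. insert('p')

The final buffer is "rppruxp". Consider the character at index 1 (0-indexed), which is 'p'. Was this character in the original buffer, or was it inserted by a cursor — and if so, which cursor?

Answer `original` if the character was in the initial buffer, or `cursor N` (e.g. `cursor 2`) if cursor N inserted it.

After op 1 (delete): buffer="rrux" (len 4), cursors c1@0 c2@4, authorship ....
After op 2 (insert('j')): buffer="jrruxj" (len 6), cursors c1@1 c2@6, authorship 1....2
After op 3 (insert('g')): buffer="jgrruxjg" (len 8), cursors c1@2 c2@8, authorship 11....22
After op 4 (add_cursor(2)): buffer="jgrruxjg" (len 8), cursors c1@2 c3@2 c2@8, authorship 11....22
After op 5 (delete): buffer="rruxj" (len 5), cursors c1@0 c3@0 c2@5, authorship ....2
After op 6 (delete): buffer="rrux" (len 4), cursors c1@0 c3@0 c2@4, authorship ....
After op 7 (move_left): buffer="rrux" (len 4), cursors c1@0 c3@0 c2@3, authorship ....
After op 8 (move_right): buffer="rrux" (len 4), cursors c1@1 c3@1 c2@4, authorship ....
After op 9 (insert('p')): buffer="rppruxp" (len 7), cursors c1@3 c3@3 c2@7, authorship .13...2
Authorship (.=original, N=cursor N): . 1 3 . . . 2
Index 1: author = 1

Answer: cursor 1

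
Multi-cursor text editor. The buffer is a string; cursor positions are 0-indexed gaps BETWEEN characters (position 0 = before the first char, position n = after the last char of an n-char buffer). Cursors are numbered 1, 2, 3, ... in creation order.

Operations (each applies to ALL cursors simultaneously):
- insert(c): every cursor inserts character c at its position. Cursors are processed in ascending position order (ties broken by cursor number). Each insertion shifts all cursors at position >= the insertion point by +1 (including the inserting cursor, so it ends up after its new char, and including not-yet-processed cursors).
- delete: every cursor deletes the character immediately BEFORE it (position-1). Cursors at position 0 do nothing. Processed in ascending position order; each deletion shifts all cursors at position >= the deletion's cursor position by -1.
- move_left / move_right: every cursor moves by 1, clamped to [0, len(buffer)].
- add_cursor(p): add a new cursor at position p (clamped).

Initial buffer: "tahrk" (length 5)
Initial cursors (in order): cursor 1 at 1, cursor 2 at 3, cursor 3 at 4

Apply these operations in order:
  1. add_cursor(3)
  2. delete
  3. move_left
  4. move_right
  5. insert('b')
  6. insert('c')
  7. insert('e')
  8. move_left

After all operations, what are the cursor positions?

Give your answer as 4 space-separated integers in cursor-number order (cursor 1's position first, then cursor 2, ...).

After op 1 (add_cursor(3)): buffer="tahrk" (len 5), cursors c1@1 c2@3 c4@3 c3@4, authorship .....
After op 2 (delete): buffer="k" (len 1), cursors c1@0 c2@0 c3@0 c4@0, authorship .
After op 3 (move_left): buffer="k" (len 1), cursors c1@0 c2@0 c3@0 c4@0, authorship .
After op 4 (move_right): buffer="k" (len 1), cursors c1@1 c2@1 c3@1 c4@1, authorship .
After op 5 (insert('b')): buffer="kbbbb" (len 5), cursors c1@5 c2@5 c3@5 c4@5, authorship .1234
After op 6 (insert('c')): buffer="kbbbbcccc" (len 9), cursors c1@9 c2@9 c3@9 c4@9, authorship .12341234
After op 7 (insert('e')): buffer="kbbbbcccceeee" (len 13), cursors c1@13 c2@13 c3@13 c4@13, authorship .123412341234
After op 8 (move_left): buffer="kbbbbcccceeee" (len 13), cursors c1@12 c2@12 c3@12 c4@12, authorship .123412341234

Answer: 12 12 12 12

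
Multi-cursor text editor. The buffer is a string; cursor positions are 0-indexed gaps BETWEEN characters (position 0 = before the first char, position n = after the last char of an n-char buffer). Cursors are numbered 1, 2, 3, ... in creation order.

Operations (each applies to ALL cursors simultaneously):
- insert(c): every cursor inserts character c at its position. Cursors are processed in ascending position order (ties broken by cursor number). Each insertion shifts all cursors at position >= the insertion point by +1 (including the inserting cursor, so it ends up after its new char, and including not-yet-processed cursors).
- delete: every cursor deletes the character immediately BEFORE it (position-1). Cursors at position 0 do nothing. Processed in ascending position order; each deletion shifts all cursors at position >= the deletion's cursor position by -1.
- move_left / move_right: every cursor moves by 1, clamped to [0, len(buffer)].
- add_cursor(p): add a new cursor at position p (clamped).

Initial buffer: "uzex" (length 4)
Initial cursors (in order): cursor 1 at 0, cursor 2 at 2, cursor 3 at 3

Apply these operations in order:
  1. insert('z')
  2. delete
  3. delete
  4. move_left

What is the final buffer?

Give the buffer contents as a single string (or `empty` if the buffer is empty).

After op 1 (insert('z')): buffer="zuzzezx" (len 7), cursors c1@1 c2@4 c3@6, authorship 1..2.3.
After op 2 (delete): buffer="uzex" (len 4), cursors c1@0 c2@2 c3@3, authorship ....
After op 3 (delete): buffer="ux" (len 2), cursors c1@0 c2@1 c3@1, authorship ..
After op 4 (move_left): buffer="ux" (len 2), cursors c1@0 c2@0 c3@0, authorship ..

Answer: ux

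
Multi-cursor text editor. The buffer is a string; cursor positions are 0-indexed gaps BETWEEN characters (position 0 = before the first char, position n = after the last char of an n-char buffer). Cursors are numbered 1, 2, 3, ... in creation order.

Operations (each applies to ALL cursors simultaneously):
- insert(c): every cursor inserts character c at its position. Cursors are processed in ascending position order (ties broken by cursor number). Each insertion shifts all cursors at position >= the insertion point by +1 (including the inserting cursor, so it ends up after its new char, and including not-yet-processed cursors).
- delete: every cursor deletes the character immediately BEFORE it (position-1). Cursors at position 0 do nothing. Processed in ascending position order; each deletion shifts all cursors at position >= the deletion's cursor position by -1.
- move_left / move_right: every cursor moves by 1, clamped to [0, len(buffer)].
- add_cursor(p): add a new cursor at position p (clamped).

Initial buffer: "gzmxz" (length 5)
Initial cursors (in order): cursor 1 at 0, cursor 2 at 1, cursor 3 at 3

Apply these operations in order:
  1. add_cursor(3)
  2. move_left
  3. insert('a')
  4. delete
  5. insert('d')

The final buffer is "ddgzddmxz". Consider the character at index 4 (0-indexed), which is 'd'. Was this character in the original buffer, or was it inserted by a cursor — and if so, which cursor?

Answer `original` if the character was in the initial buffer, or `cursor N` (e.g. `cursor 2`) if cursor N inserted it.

After op 1 (add_cursor(3)): buffer="gzmxz" (len 5), cursors c1@0 c2@1 c3@3 c4@3, authorship .....
After op 2 (move_left): buffer="gzmxz" (len 5), cursors c1@0 c2@0 c3@2 c4@2, authorship .....
After op 3 (insert('a')): buffer="aagzaamxz" (len 9), cursors c1@2 c2@2 c3@6 c4@6, authorship 12..34...
After op 4 (delete): buffer="gzmxz" (len 5), cursors c1@0 c2@0 c3@2 c4@2, authorship .....
After op 5 (insert('d')): buffer="ddgzddmxz" (len 9), cursors c1@2 c2@2 c3@6 c4@6, authorship 12..34...
Authorship (.=original, N=cursor N): 1 2 . . 3 4 . . .
Index 4: author = 3

Answer: cursor 3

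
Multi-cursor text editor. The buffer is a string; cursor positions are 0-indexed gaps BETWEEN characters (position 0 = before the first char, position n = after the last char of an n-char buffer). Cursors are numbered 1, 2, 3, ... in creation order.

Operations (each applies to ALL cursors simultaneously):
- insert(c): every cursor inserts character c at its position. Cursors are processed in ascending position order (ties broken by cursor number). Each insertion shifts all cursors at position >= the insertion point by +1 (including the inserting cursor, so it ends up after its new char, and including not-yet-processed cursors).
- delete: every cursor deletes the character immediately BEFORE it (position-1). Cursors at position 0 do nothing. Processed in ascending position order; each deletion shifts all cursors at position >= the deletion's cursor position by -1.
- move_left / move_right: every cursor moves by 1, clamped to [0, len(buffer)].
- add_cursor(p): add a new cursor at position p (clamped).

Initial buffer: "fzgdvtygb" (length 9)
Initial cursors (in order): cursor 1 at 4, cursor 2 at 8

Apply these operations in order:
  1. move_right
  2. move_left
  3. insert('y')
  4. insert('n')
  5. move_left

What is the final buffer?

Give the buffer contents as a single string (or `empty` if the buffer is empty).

After op 1 (move_right): buffer="fzgdvtygb" (len 9), cursors c1@5 c2@9, authorship .........
After op 2 (move_left): buffer="fzgdvtygb" (len 9), cursors c1@4 c2@8, authorship .........
After op 3 (insert('y')): buffer="fzgdyvtygyb" (len 11), cursors c1@5 c2@10, authorship ....1....2.
After op 4 (insert('n')): buffer="fzgdynvtygynb" (len 13), cursors c1@6 c2@12, authorship ....11....22.
After op 5 (move_left): buffer="fzgdynvtygynb" (len 13), cursors c1@5 c2@11, authorship ....11....22.

Answer: fzgdynvtygynb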